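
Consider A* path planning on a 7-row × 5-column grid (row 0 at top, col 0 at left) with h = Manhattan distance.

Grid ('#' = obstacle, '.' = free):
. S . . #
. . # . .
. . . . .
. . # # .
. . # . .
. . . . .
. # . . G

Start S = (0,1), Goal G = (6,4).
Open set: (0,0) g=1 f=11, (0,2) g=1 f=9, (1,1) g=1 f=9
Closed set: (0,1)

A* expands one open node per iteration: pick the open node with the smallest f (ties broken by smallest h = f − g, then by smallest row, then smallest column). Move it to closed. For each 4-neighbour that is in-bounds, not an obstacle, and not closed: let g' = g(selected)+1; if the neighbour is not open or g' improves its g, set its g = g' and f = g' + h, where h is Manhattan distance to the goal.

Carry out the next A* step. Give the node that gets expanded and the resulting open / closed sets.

step 1: expand (0,2) (f=9, h=8) → closed; open now [(0,0) g=1 f=11, (0,3) g=2 f=9, (1,1) g=1 f=9]

expanded=(0,2); open=[(0,0) g=1 f=11, (0,3) g=2 f=9, (1,1) g=1 f=9]; closed=[(0,1), (0,2)]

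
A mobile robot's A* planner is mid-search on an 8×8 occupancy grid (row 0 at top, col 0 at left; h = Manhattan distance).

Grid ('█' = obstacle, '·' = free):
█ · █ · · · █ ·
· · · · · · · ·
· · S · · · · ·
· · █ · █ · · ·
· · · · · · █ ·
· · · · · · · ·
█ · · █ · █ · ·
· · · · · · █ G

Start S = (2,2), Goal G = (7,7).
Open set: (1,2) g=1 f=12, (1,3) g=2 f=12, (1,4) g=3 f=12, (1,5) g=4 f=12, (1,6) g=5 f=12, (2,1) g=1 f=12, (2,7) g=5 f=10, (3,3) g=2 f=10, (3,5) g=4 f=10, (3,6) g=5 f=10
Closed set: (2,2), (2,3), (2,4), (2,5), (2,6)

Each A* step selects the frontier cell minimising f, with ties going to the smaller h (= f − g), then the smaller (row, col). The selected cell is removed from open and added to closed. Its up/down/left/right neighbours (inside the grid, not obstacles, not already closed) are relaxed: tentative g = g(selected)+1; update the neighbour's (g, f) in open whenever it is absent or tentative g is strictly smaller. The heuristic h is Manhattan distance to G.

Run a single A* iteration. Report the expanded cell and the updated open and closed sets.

step 1: expand (2,7) (f=10, h=5) → closed; open now [(1,2) g=1 f=12, (1,3) g=2 f=12, (1,4) g=3 f=12, (1,5) g=4 f=12, (1,6) g=5 f=12, (1,7) g=6 f=12, (2,1) g=1 f=12, (3,3) g=2 f=10, (3,5) g=4 f=10, (3,6) g=5 f=10, (3,7) g=6 f=10]

expanded=(2,7); open=[(1,2) g=1 f=12, (1,3) g=2 f=12, (1,4) g=3 f=12, (1,5) g=4 f=12, (1,6) g=5 f=12, (1,7) g=6 f=12, (2,1) g=1 f=12, (3,3) g=2 f=10, (3,5) g=4 f=10, (3,6) g=5 f=10, (3,7) g=6 f=10]; closed=[(2,2), (2,3), (2,4), (2,5), (2,6), (2,7)]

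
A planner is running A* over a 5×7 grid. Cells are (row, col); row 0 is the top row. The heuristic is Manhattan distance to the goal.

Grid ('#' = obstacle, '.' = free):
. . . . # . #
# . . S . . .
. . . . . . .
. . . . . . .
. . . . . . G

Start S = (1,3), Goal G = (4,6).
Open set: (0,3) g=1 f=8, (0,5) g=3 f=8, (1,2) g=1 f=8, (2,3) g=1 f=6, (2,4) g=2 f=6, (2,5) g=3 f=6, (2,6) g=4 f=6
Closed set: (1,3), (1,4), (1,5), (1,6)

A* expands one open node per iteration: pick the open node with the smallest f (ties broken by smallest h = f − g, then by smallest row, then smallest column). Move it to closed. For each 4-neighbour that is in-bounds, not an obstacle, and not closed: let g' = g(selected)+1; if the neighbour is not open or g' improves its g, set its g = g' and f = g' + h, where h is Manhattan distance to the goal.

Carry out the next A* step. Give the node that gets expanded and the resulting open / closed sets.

expanded=(2,6); open=[(0,3) g=1 f=8, (0,5) g=3 f=8, (1,2) g=1 f=8, (2,3) g=1 f=6, (2,4) g=2 f=6, (2,5) g=3 f=6, (3,6) g=5 f=6]; closed=[(1,3), (1,4), (1,5), (1,6), (2,6)]

step 1: expand (2,6) (f=6, h=2) → closed; open now [(0,3) g=1 f=8, (0,5) g=3 f=8, (1,2) g=1 f=8, (2,3) g=1 f=6, (2,4) g=2 f=6, (2,5) g=3 f=6, (3,6) g=5 f=6]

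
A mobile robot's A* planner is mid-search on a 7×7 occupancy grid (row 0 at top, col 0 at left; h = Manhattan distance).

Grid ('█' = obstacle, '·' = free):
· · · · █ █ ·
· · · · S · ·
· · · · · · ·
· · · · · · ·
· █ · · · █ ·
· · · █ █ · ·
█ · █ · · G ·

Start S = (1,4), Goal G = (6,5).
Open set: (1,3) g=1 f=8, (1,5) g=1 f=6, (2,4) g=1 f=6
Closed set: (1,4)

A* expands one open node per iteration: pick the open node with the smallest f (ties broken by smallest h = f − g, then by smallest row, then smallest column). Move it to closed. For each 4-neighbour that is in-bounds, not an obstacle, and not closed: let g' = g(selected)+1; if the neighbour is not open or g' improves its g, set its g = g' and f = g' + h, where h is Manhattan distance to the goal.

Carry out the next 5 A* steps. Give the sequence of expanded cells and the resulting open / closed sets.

step 1: expand (1,5) (f=6, h=5) → closed; open now [(1,3) g=1 f=8, (1,6) g=2 f=8, (2,4) g=1 f=6, (2,5) g=2 f=6]
step 2: expand (2,5) (f=6, h=4) → closed; open now [(1,3) g=1 f=8, (1,6) g=2 f=8, (2,4) g=1 f=6, (2,6) g=3 f=8, (3,5) g=3 f=6]
step 3: expand (3,5) (f=6, h=3) → closed; open now [(1,3) g=1 f=8, (1,6) g=2 f=8, (2,4) g=1 f=6, (2,6) g=3 f=8, (3,4) g=4 f=8, (3,6) g=4 f=8]
step 4: expand (2,4) (f=6, h=5) → closed; open now [(1,3) g=1 f=8, (1,6) g=2 f=8, (2,3) g=2 f=8, (2,6) g=3 f=8, (3,4) g=2 f=6, (3,6) g=4 f=8]
step 5: expand (3,4) (f=6, h=4) → closed; open now [(1,3) g=1 f=8, (1,6) g=2 f=8, (2,3) g=2 f=8, (2,6) g=3 f=8, (3,3) g=3 f=8, (3,6) g=4 f=8, (4,4) g=3 f=6]

order=[(1,5) → (2,5) → (3,5) → (2,4) → (3,4)]; open=[(1,3) g=1 f=8, (1,6) g=2 f=8, (2,3) g=2 f=8, (2,6) g=3 f=8, (3,3) g=3 f=8, (3,6) g=4 f=8, (4,4) g=3 f=6]; closed=[(1,4), (1,5), (2,4), (2,5), (3,4), (3,5)]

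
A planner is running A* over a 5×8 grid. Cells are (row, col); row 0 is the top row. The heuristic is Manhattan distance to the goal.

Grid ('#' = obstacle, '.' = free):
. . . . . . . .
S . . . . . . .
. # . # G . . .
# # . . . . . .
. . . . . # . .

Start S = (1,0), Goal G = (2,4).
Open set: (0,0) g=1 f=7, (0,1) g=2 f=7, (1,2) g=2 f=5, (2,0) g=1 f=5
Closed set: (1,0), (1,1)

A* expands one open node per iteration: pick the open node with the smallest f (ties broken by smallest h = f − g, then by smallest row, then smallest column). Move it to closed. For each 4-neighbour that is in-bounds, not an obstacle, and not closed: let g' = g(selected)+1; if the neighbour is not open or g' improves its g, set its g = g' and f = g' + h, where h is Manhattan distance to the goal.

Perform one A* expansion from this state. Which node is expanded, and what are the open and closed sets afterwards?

expanded=(1,2); open=[(0,0) g=1 f=7, (0,1) g=2 f=7, (0,2) g=3 f=7, (1,3) g=3 f=5, (2,0) g=1 f=5, (2,2) g=3 f=5]; closed=[(1,0), (1,1), (1,2)]

step 1: expand (1,2) (f=5, h=3) → closed; open now [(0,0) g=1 f=7, (0,1) g=2 f=7, (0,2) g=3 f=7, (1,3) g=3 f=5, (2,0) g=1 f=5, (2,2) g=3 f=5]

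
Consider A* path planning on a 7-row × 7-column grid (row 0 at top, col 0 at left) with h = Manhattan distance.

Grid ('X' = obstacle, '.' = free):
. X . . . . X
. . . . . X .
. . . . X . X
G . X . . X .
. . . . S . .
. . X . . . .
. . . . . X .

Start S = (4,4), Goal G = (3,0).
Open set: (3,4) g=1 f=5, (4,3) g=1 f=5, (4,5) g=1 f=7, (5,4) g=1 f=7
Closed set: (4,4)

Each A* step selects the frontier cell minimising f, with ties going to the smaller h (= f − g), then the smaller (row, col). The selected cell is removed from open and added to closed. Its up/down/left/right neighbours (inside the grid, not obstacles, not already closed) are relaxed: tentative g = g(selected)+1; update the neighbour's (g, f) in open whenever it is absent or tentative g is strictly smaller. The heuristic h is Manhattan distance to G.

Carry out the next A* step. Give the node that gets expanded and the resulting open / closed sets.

expanded=(3,4); open=[(3,3) g=2 f=5, (4,3) g=1 f=5, (4,5) g=1 f=7, (5,4) g=1 f=7]; closed=[(3,4), (4,4)]

step 1: expand (3,4) (f=5, h=4) → closed; open now [(3,3) g=2 f=5, (4,3) g=1 f=5, (4,5) g=1 f=7, (5,4) g=1 f=7]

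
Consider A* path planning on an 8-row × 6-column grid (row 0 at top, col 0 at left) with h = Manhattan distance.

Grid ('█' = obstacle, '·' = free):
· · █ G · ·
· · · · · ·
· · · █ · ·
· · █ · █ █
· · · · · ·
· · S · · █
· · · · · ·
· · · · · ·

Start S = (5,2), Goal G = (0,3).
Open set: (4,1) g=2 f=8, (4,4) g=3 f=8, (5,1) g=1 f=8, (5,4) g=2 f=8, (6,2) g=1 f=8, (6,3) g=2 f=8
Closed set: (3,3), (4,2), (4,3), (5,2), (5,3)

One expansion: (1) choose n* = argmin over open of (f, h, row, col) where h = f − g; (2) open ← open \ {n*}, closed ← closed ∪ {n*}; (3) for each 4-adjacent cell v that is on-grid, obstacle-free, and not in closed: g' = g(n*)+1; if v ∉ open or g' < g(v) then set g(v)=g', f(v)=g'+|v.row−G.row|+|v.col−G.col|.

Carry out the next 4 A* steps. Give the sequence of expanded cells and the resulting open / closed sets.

step 1: expand (4,4) (f=8, h=5) → closed; open now [(4,1) g=2 f=8, (4,5) g=4 f=10, (5,1) g=1 f=8, (5,4) g=2 f=8, (6,2) g=1 f=8, (6,3) g=2 f=8]
step 2: expand (4,1) (f=8, h=6) → closed; open now [(3,1) g=3 f=8, (4,0) g=3 f=10, (4,5) g=4 f=10, (5,1) g=1 f=8, (5,4) g=2 f=8, (6,2) g=1 f=8, (6,3) g=2 f=8]
step 3: expand (3,1) (f=8, h=5) → closed; open now [(2,1) g=4 f=8, (3,0) g=4 f=10, (4,0) g=3 f=10, (4,5) g=4 f=10, (5,1) g=1 f=8, (5,4) g=2 f=8, (6,2) g=1 f=8, (6,3) g=2 f=8]
step 4: expand (2,1) (f=8, h=4) → closed; open now [(1,1) g=5 f=8, (2,0) g=5 f=10, (2,2) g=5 f=8, (3,0) g=4 f=10, (4,0) g=3 f=10, (4,5) g=4 f=10, (5,1) g=1 f=8, (5,4) g=2 f=8, (6,2) g=1 f=8, (6,3) g=2 f=8]

order=[(4,4) → (4,1) → (3,1) → (2,1)]; open=[(1,1) g=5 f=8, (2,0) g=5 f=10, (2,2) g=5 f=8, (3,0) g=4 f=10, (4,0) g=3 f=10, (4,5) g=4 f=10, (5,1) g=1 f=8, (5,4) g=2 f=8, (6,2) g=1 f=8, (6,3) g=2 f=8]; closed=[(2,1), (3,1), (3,3), (4,1), (4,2), (4,3), (4,4), (5,2), (5,3)]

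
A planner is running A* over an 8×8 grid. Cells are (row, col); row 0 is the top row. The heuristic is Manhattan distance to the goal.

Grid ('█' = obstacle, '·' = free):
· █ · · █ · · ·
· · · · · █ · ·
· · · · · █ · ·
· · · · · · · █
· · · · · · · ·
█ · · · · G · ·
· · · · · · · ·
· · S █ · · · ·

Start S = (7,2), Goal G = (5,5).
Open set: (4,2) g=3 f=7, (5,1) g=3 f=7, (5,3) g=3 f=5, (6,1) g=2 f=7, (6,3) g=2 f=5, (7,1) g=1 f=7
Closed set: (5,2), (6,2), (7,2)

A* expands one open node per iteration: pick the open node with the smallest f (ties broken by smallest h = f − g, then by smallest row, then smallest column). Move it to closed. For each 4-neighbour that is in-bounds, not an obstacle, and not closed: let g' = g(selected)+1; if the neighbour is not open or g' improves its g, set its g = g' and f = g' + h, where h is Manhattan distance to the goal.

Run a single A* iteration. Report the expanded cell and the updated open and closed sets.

expanded=(5,3); open=[(4,2) g=3 f=7, (4,3) g=4 f=7, (5,1) g=3 f=7, (5,4) g=4 f=5, (6,1) g=2 f=7, (6,3) g=2 f=5, (7,1) g=1 f=7]; closed=[(5,2), (5,3), (6,2), (7,2)]

step 1: expand (5,3) (f=5, h=2) → closed; open now [(4,2) g=3 f=7, (4,3) g=4 f=7, (5,1) g=3 f=7, (5,4) g=4 f=5, (6,1) g=2 f=7, (6,3) g=2 f=5, (7,1) g=1 f=7]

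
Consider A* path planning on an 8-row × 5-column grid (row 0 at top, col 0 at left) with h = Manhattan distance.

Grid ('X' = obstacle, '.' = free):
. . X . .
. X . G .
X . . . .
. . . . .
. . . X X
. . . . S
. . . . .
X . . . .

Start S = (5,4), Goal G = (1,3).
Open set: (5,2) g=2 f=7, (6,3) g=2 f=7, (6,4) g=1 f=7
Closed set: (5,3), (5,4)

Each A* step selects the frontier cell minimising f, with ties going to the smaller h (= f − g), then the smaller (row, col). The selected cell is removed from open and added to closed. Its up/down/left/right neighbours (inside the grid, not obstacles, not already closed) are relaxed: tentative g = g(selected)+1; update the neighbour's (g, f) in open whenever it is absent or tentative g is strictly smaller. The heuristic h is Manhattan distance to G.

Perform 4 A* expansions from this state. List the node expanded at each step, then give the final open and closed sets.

step 1: expand (5,2) (f=7, h=5) → closed; open now [(4,2) g=3 f=7, (5,1) g=3 f=9, (6,2) g=3 f=9, (6,3) g=2 f=7, (6,4) g=1 f=7]
step 2: expand (4,2) (f=7, h=4) → closed; open now [(3,2) g=4 f=7, (4,1) g=4 f=9, (5,1) g=3 f=9, (6,2) g=3 f=9, (6,3) g=2 f=7, (6,4) g=1 f=7]
step 3: expand (3,2) (f=7, h=3) → closed; open now [(2,2) g=5 f=7, (3,1) g=5 f=9, (3,3) g=5 f=7, (4,1) g=4 f=9, (5,1) g=3 f=9, (6,2) g=3 f=9, (6,3) g=2 f=7, (6,4) g=1 f=7]
step 4: expand (2,2) (f=7, h=2) → closed; open now [(1,2) g=6 f=7, (2,1) g=6 f=9, (2,3) g=6 f=7, (3,1) g=5 f=9, (3,3) g=5 f=7, (4,1) g=4 f=9, (5,1) g=3 f=9, (6,2) g=3 f=9, (6,3) g=2 f=7, (6,4) g=1 f=7]

order=[(5,2) → (4,2) → (3,2) → (2,2)]; open=[(1,2) g=6 f=7, (2,1) g=6 f=9, (2,3) g=6 f=7, (3,1) g=5 f=9, (3,3) g=5 f=7, (4,1) g=4 f=9, (5,1) g=3 f=9, (6,2) g=3 f=9, (6,3) g=2 f=7, (6,4) g=1 f=7]; closed=[(2,2), (3,2), (4,2), (5,2), (5,3), (5,4)]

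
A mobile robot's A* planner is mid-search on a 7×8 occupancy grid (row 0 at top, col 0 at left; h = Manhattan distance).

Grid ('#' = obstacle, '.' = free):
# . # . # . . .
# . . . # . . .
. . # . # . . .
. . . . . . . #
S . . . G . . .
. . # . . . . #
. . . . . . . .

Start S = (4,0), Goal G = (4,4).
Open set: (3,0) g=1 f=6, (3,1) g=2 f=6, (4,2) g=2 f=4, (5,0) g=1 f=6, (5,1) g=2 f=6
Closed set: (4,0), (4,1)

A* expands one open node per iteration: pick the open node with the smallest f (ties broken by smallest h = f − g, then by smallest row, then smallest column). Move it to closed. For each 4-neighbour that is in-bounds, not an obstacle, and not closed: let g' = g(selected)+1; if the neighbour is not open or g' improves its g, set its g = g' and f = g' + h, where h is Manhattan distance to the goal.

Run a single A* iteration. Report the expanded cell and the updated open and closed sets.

step 1: expand (4,2) (f=4, h=2) → closed; open now [(3,0) g=1 f=6, (3,1) g=2 f=6, (3,2) g=3 f=6, (4,3) g=3 f=4, (5,0) g=1 f=6, (5,1) g=2 f=6]

expanded=(4,2); open=[(3,0) g=1 f=6, (3,1) g=2 f=6, (3,2) g=3 f=6, (4,3) g=3 f=4, (5,0) g=1 f=6, (5,1) g=2 f=6]; closed=[(4,0), (4,1), (4,2)]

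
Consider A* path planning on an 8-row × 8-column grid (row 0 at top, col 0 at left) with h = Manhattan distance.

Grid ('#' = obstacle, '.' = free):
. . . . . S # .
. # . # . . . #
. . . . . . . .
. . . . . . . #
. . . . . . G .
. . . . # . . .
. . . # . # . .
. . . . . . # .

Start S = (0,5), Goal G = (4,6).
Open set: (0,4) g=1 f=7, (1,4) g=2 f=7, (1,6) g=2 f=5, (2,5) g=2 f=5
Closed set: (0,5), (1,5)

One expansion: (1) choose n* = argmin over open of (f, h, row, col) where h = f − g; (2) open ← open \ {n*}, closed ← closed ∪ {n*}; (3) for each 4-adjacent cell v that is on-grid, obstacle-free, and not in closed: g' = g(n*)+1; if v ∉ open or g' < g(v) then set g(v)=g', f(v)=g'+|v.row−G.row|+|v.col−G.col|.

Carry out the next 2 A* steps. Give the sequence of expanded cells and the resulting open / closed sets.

step 1: expand (1,6) (f=5, h=3) → closed; open now [(0,4) g=1 f=7, (1,4) g=2 f=7, (2,5) g=2 f=5, (2,6) g=3 f=5]
step 2: expand (2,6) (f=5, h=2) → closed; open now [(0,4) g=1 f=7, (1,4) g=2 f=7, (2,5) g=2 f=5, (2,7) g=4 f=7, (3,6) g=4 f=5]

order=[(1,6) → (2,6)]; open=[(0,4) g=1 f=7, (1,4) g=2 f=7, (2,5) g=2 f=5, (2,7) g=4 f=7, (3,6) g=4 f=5]; closed=[(0,5), (1,5), (1,6), (2,6)]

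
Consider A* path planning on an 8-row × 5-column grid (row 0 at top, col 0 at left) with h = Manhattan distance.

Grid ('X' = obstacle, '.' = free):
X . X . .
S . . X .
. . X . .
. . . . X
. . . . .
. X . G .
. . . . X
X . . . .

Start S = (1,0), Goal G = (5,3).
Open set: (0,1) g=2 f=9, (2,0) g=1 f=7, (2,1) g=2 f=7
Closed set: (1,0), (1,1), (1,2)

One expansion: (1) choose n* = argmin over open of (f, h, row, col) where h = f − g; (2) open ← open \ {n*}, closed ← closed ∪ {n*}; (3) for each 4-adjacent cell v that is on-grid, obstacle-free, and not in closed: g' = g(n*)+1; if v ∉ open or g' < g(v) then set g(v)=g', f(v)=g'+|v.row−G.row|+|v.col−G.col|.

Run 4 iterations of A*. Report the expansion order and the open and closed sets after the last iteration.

step 1: expand (2,1) (f=7, h=5) → closed; open now [(0,1) g=2 f=9, (2,0) g=1 f=7, (3,1) g=3 f=7]
step 2: expand (3,1) (f=7, h=4) → closed; open now [(0,1) g=2 f=9, (2,0) g=1 f=7, (3,0) g=4 f=9, (3,2) g=4 f=7, (4,1) g=4 f=7]
step 3: expand (3,2) (f=7, h=3) → closed; open now [(0,1) g=2 f=9, (2,0) g=1 f=7, (3,0) g=4 f=9, (3,3) g=5 f=7, (4,1) g=4 f=7, (4,2) g=5 f=7]
step 4: expand (3,3) (f=7, h=2) → closed; open now [(0,1) g=2 f=9, (2,0) g=1 f=7, (2,3) g=6 f=9, (3,0) g=4 f=9, (4,1) g=4 f=7, (4,2) g=5 f=7, (4,3) g=6 f=7]

order=[(2,1) → (3,1) → (3,2) → (3,3)]; open=[(0,1) g=2 f=9, (2,0) g=1 f=7, (2,3) g=6 f=9, (3,0) g=4 f=9, (4,1) g=4 f=7, (4,2) g=5 f=7, (4,3) g=6 f=7]; closed=[(1,0), (1,1), (1,2), (2,1), (3,1), (3,2), (3,3)]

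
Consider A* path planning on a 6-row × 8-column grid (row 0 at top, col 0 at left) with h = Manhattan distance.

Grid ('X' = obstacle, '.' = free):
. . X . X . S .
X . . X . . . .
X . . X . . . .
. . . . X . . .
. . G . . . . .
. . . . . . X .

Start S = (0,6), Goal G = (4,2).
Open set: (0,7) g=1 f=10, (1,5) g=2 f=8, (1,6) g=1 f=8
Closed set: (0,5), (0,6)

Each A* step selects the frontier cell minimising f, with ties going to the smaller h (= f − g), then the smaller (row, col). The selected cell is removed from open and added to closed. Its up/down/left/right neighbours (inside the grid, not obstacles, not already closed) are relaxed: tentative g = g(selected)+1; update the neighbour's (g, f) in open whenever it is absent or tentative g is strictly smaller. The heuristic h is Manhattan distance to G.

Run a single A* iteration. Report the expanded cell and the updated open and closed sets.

expanded=(1,5); open=[(0,7) g=1 f=10, (1,4) g=3 f=8, (1,6) g=1 f=8, (2,5) g=3 f=8]; closed=[(0,5), (0,6), (1,5)]

step 1: expand (1,5) (f=8, h=6) → closed; open now [(0,7) g=1 f=10, (1,4) g=3 f=8, (1,6) g=1 f=8, (2,5) g=3 f=8]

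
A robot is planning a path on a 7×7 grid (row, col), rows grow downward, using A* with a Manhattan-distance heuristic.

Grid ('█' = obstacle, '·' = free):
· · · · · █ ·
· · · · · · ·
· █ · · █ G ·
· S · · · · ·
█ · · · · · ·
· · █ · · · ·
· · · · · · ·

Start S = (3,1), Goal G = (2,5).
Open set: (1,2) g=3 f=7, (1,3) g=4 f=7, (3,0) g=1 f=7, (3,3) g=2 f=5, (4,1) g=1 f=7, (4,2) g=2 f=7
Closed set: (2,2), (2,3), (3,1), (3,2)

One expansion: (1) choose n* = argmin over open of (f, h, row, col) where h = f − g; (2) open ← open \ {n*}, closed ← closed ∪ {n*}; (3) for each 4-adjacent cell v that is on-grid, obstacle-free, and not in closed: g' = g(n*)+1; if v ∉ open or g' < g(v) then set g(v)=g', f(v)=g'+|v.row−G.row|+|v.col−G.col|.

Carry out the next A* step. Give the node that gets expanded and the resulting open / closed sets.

step 1: expand (3,3) (f=5, h=3) → closed; open now [(1,2) g=3 f=7, (1,3) g=4 f=7, (3,0) g=1 f=7, (3,4) g=3 f=5, (4,1) g=1 f=7, (4,2) g=2 f=7, (4,3) g=3 f=7]

expanded=(3,3); open=[(1,2) g=3 f=7, (1,3) g=4 f=7, (3,0) g=1 f=7, (3,4) g=3 f=5, (4,1) g=1 f=7, (4,2) g=2 f=7, (4,3) g=3 f=7]; closed=[(2,2), (2,3), (3,1), (3,2), (3,3)]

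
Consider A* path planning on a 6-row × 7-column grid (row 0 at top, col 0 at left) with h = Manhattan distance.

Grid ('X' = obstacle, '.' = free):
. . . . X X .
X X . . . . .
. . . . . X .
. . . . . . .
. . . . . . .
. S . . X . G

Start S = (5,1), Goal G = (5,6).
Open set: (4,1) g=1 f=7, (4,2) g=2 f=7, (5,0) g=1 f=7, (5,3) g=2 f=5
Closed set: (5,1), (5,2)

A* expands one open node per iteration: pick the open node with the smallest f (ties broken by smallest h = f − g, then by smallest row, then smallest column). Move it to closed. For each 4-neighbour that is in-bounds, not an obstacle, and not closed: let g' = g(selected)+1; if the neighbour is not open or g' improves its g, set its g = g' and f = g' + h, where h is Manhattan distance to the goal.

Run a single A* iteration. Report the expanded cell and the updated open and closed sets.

expanded=(5,3); open=[(4,1) g=1 f=7, (4,2) g=2 f=7, (4,3) g=3 f=7, (5,0) g=1 f=7]; closed=[(5,1), (5,2), (5,3)]

step 1: expand (5,3) (f=5, h=3) → closed; open now [(4,1) g=1 f=7, (4,2) g=2 f=7, (4,3) g=3 f=7, (5,0) g=1 f=7]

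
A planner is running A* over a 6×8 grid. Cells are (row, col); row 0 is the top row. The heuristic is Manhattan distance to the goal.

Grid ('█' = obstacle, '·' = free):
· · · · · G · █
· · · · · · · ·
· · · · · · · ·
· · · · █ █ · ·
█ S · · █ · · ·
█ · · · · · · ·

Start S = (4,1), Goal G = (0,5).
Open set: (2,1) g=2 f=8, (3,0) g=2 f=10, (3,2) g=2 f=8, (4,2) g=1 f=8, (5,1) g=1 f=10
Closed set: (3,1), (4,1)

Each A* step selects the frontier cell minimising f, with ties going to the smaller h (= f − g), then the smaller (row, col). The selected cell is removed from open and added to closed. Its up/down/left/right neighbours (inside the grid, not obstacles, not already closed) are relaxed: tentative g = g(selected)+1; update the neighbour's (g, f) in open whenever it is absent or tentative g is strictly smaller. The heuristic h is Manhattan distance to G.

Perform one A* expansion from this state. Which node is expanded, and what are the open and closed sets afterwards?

step 1: expand (2,1) (f=8, h=6) → closed; open now [(1,1) g=3 f=8, (2,0) g=3 f=10, (2,2) g=3 f=8, (3,0) g=2 f=10, (3,2) g=2 f=8, (4,2) g=1 f=8, (5,1) g=1 f=10]

expanded=(2,1); open=[(1,1) g=3 f=8, (2,0) g=3 f=10, (2,2) g=3 f=8, (3,0) g=2 f=10, (3,2) g=2 f=8, (4,2) g=1 f=8, (5,1) g=1 f=10]; closed=[(2,1), (3,1), (4,1)]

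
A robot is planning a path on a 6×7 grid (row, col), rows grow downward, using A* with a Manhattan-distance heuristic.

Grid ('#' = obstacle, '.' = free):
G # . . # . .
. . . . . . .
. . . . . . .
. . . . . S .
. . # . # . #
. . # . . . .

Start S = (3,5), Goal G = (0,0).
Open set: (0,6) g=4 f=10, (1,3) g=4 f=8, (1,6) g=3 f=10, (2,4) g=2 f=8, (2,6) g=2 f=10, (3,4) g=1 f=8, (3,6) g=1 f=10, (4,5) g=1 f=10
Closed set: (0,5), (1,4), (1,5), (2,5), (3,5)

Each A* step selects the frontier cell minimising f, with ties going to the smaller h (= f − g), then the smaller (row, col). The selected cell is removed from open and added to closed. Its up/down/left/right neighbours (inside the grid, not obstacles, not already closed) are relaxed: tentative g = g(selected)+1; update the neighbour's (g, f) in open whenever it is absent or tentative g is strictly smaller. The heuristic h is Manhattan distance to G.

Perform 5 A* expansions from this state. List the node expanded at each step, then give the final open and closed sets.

order=[(1,3) → (0,3) → (0,2) → (1,2) → (1,1)]; open=[(0,6) g=4 f=10, (1,0) g=7 f=8, (1,6) g=3 f=10, (2,1) g=7 f=10, (2,2) g=6 f=10, (2,3) g=5 f=10, (2,4) g=2 f=8, (2,6) g=2 f=10, (3,4) g=1 f=8, (3,6) g=1 f=10, (4,5) g=1 f=10]; closed=[(0,2), (0,3), (0,5), (1,1), (1,2), (1,3), (1,4), (1,5), (2,5), (3,5)]

step 1: expand (1,3) (f=8, h=4) → closed; open now [(0,3) g=5 f=8, (0,6) g=4 f=10, (1,2) g=5 f=8, (1,6) g=3 f=10, (2,3) g=5 f=10, (2,4) g=2 f=8, (2,6) g=2 f=10, (3,4) g=1 f=8, (3,6) g=1 f=10, (4,5) g=1 f=10]
step 2: expand (0,3) (f=8, h=3) → closed; open now [(0,2) g=6 f=8, (0,6) g=4 f=10, (1,2) g=5 f=8, (1,6) g=3 f=10, (2,3) g=5 f=10, (2,4) g=2 f=8, (2,6) g=2 f=10, (3,4) g=1 f=8, (3,6) g=1 f=10, (4,5) g=1 f=10]
step 3: expand (0,2) (f=8, h=2) → closed; open now [(0,6) g=4 f=10, (1,2) g=5 f=8, (1,6) g=3 f=10, (2,3) g=5 f=10, (2,4) g=2 f=8, (2,6) g=2 f=10, (3,4) g=1 f=8, (3,6) g=1 f=10, (4,5) g=1 f=10]
step 4: expand (1,2) (f=8, h=3) → closed; open now [(0,6) g=4 f=10, (1,1) g=6 f=8, (1,6) g=3 f=10, (2,2) g=6 f=10, (2,3) g=5 f=10, (2,4) g=2 f=8, (2,6) g=2 f=10, (3,4) g=1 f=8, (3,6) g=1 f=10, (4,5) g=1 f=10]
step 5: expand (1,1) (f=8, h=2) → closed; open now [(0,6) g=4 f=10, (1,0) g=7 f=8, (1,6) g=3 f=10, (2,1) g=7 f=10, (2,2) g=6 f=10, (2,3) g=5 f=10, (2,4) g=2 f=8, (2,6) g=2 f=10, (3,4) g=1 f=8, (3,6) g=1 f=10, (4,5) g=1 f=10]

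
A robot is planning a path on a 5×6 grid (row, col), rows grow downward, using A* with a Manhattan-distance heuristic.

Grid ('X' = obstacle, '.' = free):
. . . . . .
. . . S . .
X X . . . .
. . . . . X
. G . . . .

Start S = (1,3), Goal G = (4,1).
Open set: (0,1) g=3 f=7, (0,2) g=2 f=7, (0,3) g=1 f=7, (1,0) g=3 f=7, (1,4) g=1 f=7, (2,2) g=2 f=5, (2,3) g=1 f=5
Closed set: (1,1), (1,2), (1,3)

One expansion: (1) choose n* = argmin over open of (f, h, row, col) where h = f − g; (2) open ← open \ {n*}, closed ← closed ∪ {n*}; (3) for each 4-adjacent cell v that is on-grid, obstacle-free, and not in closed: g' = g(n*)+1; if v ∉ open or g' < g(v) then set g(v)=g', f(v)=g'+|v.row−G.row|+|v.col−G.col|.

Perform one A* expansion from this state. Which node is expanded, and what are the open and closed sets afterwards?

step 1: expand (2,2) (f=5, h=3) → closed; open now [(0,1) g=3 f=7, (0,2) g=2 f=7, (0,3) g=1 f=7, (1,0) g=3 f=7, (1,4) g=1 f=7, (2,3) g=1 f=5, (3,2) g=3 f=5]

expanded=(2,2); open=[(0,1) g=3 f=7, (0,2) g=2 f=7, (0,3) g=1 f=7, (1,0) g=3 f=7, (1,4) g=1 f=7, (2,3) g=1 f=5, (3,2) g=3 f=5]; closed=[(1,1), (1,2), (1,3), (2,2)]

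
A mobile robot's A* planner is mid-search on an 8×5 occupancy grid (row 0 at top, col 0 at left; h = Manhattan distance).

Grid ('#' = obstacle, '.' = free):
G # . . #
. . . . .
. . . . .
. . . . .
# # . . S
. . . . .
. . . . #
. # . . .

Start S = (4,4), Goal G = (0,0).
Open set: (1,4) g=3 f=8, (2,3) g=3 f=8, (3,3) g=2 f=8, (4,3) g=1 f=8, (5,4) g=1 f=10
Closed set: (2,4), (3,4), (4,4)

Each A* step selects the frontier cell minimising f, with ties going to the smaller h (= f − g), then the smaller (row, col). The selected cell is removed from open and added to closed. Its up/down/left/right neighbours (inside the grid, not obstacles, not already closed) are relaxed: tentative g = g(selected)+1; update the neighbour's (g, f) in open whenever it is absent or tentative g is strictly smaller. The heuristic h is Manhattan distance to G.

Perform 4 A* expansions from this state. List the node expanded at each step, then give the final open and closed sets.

step 1: expand (1,4) (f=8, h=5) → closed; open now [(1,3) g=4 f=8, (2,3) g=3 f=8, (3,3) g=2 f=8, (4,3) g=1 f=8, (5,4) g=1 f=10]
step 2: expand (1,3) (f=8, h=4) → closed; open now [(0,3) g=5 f=8, (1,2) g=5 f=8, (2,3) g=3 f=8, (3,3) g=2 f=8, (4,3) g=1 f=8, (5,4) g=1 f=10]
step 3: expand (0,3) (f=8, h=3) → closed; open now [(0,2) g=6 f=8, (1,2) g=5 f=8, (2,3) g=3 f=8, (3,3) g=2 f=8, (4,3) g=1 f=8, (5,4) g=1 f=10]
step 4: expand (0,2) (f=8, h=2) → closed; open now [(1,2) g=5 f=8, (2,3) g=3 f=8, (3,3) g=2 f=8, (4,3) g=1 f=8, (5,4) g=1 f=10]

order=[(1,4) → (1,3) → (0,3) → (0,2)]; open=[(1,2) g=5 f=8, (2,3) g=3 f=8, (3,3) g=2 f=8, (4,3) g=1 f=8, (5,4) g=1 f=10]; closed=[(0,2), (0,3), (1,3), (1,4), (2,4), (3,4), (4,4)]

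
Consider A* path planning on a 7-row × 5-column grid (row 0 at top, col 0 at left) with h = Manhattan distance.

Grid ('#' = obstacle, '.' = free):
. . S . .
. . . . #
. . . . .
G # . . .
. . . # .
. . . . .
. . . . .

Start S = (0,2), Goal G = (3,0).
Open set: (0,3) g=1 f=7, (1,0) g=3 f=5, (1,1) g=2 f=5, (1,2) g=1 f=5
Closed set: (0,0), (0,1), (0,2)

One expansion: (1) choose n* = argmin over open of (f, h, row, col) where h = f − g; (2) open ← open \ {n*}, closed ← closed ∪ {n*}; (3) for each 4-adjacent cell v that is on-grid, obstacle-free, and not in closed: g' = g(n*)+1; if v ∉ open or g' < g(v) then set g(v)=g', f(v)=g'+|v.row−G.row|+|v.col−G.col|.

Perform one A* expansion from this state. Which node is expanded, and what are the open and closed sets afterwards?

step 1: expand (1,0) (f=5, h=2) → closed; open now [(0,3) g=1 f=7, (1,1) g=2 f=5, (1,2) g=1 f=5, (2,0) g=4 f=5]

expanded=(1,0); open=[(0,3) g=1 f=7, (1,1) g=2 f=5, (1,2) g=1 f=5, (2,0) g=4 f=5]; closed=[(0,0), (0,1), (0,2), (1,0)]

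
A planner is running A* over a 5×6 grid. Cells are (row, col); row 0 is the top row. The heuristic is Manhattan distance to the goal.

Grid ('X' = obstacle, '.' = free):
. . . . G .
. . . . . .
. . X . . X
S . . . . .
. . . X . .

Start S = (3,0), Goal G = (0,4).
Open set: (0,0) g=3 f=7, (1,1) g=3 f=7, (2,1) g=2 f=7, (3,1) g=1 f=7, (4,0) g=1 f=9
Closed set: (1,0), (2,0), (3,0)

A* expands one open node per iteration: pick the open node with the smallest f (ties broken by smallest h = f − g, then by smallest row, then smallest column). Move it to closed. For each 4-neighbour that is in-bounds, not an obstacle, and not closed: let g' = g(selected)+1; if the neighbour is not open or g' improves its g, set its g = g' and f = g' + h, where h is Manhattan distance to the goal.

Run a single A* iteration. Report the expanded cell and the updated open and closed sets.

step 1: expand (0,0) (f=7, h=4) → closed; open now [(0,1) g=4 f=7, (1,1) g=3 f=7, (2,1) g=2 f=7, (3,1) g=1 f=7, (4,0) g=1 f=9]

expanded=(0,0); open=[(0,1) g=4 f=7, (1,1) g=3 f=7, (2,1) g=2 f=7, (3,1) g=1 f=7, (4,0) g=1 f=9]; closed=[(0,0), (1,0), (2,0), (3,0)]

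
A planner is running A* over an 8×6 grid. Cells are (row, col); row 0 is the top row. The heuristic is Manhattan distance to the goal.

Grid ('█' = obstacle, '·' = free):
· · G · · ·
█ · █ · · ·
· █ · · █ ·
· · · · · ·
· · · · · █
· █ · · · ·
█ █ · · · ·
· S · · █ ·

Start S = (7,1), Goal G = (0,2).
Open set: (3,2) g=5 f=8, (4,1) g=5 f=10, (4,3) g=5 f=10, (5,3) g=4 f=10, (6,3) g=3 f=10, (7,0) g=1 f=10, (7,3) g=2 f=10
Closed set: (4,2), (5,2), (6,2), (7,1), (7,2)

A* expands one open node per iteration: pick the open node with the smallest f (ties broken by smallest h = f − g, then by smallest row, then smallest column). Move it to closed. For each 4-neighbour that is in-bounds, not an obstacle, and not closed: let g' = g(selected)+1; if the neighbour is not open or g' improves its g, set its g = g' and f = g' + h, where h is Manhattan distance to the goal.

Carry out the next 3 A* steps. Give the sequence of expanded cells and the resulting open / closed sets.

step 1: expand (3,2) (f=8, h=3) → closed; open now [(2,2) g=6 f=8, (3,1) g=6 f=10, (3,3) g=6 f=10, (4,1) g=5 f=10, (4,3) g=5 f=10, (5,3) g=4 f=10, (6,3) g=3 f=10, (7,0) g=1 f=10, (7,3) g=2 f=10]
step 2: expand (2,2) (f=8, h=2) → closed; open now [(2,3) g=7 f=10, (3,1) g=6 f=10, (3,3) g=6 f=10, (4,1) g=5 f=10, (4,3) g=5 f=10, (5,3) g=4 f=10, (6,3) g=3 f=10, (7,0) g=1 f=10, (7,3) g=2 f=10]
step 3: expand (2,3) (f=10, h=3) → closed; open now [(1,3) g=8 f=10, (3,1) g=6 f=10, (3,3) g=6 f=10, (4,1) g=5 f=10, (4,3) g=5 f=10, (5,3) g=4 f=10, (6,3) g=3 f=10, (7,0) g=1 f=10, (7,3) g=2 f=10]

order=[(3,2) → (2,2) → (2,3)]; open=[(1,3) g=8 f=10, (3,1) g=6 f=10, (3,3) g=6 f=10, (4,1) g=5 f=10, (4,3) g=5 f=10, (5,3) g=4 f=10, (6,3) g=3 f=10, (7,0) g=1 f=10, (7,3) g=2 f=10]; closed=[(2,2), (2,3), (3,2), (4,2), (5,2), (6,2), (7,1), (7,2)]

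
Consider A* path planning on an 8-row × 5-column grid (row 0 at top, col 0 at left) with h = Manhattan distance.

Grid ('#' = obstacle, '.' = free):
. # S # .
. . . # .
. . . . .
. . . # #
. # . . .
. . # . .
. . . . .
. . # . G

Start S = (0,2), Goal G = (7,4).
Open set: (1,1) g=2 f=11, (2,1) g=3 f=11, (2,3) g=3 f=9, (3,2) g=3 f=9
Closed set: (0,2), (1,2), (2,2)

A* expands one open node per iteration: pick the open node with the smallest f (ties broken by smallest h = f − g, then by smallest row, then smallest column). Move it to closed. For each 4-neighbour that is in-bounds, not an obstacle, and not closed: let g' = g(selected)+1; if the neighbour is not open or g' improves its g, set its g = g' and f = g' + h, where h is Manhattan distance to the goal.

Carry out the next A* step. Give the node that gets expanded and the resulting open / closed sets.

step 1: expand (2,3) (f=9, h=6) → closed; open now [(1,1) g=2 f=11, (2,1) g=3 f=11, (2,4) g=4 f=9, (3,2) g=3 f=9]

expanded=(2,3); open=[(1,1) g=2 f=11, (2,1) g=3 f=11, (2,4) g=4 f=9, (3,2) g=3 f=9]; closed=[(0,2), (1,2), (2,2), (2,3)]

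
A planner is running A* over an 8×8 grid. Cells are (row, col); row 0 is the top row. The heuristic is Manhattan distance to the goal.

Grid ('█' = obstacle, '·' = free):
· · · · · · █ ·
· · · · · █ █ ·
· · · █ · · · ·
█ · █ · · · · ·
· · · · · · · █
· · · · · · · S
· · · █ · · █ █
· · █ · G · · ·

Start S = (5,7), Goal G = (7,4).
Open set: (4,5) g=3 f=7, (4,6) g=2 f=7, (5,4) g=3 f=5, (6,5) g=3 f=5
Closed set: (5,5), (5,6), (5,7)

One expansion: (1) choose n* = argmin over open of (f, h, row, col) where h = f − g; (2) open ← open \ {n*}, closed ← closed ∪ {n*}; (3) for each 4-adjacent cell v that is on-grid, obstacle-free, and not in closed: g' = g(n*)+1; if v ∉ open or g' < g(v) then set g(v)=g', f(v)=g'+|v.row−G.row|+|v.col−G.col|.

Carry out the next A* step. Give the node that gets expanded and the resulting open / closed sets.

expanded=(5,4); open=[(4,4) g=4 f=7, (4,5) g=3 f=7, (4,6) g=2 f=7, (5,3) g=4 f=7, (6,4) g=4 f=5, (6,5) g=3 f=5]; closed=[(5,4), (5,5), (5,6), (5,7)]

step 1: expand (5,4) (f=5, h=2) → closed; open now [(4,4) g=4 f=7, (4,5) g=3 f=7, (4,6) g=2 f=7, (5,3) g=4 f=7, (6,4) g=4 f=5, (6,5) g=3 f=5]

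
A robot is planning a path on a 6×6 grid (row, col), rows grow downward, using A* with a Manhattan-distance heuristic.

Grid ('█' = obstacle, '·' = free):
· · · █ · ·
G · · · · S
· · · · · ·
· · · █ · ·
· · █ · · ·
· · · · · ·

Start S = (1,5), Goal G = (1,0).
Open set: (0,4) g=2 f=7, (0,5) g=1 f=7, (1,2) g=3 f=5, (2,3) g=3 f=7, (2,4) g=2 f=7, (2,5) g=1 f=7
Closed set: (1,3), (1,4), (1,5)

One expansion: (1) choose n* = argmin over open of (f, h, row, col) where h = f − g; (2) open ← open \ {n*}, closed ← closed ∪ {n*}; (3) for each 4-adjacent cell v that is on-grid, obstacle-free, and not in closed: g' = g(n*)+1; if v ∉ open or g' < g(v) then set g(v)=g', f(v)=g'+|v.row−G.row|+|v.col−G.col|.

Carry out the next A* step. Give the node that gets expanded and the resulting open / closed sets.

expanded=(1,2); open=[(0,2) g=4 f=7, (0,4) g=2 f=7, (0,5) g=1 f=7, (1,1) g=4 f=5, (2,2) g=4 f=7, (2,3) g=3 f=7, (2,4) g=2 f=7, (2,5) g=1 f=7]; closed=[(1,2), (1,3), (1,4), (1,5)]

step 1: expand (1,2) (f=5, h=2) → closed; open now [(0,2) g=4 f=7, (0,4) g=2 f=7, (0,5) g=1 f=7, (1,1) g=4 f=5, (2,2) g=4 f=7, (2,3) g=3 f=7, (2,4) g=2 f=7, (2,5) g=1 f=7]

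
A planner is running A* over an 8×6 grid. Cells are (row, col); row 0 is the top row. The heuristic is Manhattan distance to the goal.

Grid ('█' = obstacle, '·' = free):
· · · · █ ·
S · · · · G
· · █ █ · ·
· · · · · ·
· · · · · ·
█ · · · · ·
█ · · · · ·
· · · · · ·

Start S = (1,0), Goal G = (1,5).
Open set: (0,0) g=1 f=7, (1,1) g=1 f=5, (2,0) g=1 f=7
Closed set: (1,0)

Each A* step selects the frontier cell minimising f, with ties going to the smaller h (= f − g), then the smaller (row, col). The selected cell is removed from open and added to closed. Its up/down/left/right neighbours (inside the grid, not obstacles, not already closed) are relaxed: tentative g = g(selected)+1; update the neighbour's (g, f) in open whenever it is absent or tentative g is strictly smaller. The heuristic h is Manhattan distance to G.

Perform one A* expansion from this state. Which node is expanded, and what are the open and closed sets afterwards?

step 1: expand (1,1) (f=5, h=4) → closed; open now [(0,0) g=1 f=7, (0,1) g=2 f=7, (1,2) g=2 f=5, (2,0) g=1 f=7, (2,1) g=2 f=7]

expanded=(1,1); open=[(0,0) g=1 f=7, (0,1) g=2 f=7, (1,2) g=2 f=5, (2,0) g=1 f=7, (2,1) g=2 f=7]; closed=[(1,0), (1,1)]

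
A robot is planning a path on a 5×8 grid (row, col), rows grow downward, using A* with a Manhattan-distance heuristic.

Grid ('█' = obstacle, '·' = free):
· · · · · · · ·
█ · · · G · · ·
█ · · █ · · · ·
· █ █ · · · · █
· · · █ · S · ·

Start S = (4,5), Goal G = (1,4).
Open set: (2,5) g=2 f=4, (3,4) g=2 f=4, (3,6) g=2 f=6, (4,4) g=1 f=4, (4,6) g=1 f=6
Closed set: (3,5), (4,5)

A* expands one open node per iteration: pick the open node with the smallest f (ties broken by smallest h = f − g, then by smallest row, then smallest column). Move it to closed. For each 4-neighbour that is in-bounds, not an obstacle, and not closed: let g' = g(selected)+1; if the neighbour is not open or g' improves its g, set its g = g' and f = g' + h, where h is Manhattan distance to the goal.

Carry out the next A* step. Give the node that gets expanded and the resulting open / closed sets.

step 1: expand (2,5) (f=4, h=2) → closed; open now [(1,5) g=3 f=4, (2,4) g=3 f=4, (2,6) g=3 f=6, (3,4) g=2 f=4, (3,6) g=2 f=6, (4,4) g=1 f=4, (4,6) g=1 f=6]

expanded=(2,5); open=[(1,5) g=3 f=4, (2,4) g=3 f=4, (2,6) g=3 f=6, (3,4) g=2 f=4, (3,6) g=2 f=6, (4,4) g=1 f=4, (4,6) g=1 f=6]; closed=[(2,5), (3,5), (4,5)]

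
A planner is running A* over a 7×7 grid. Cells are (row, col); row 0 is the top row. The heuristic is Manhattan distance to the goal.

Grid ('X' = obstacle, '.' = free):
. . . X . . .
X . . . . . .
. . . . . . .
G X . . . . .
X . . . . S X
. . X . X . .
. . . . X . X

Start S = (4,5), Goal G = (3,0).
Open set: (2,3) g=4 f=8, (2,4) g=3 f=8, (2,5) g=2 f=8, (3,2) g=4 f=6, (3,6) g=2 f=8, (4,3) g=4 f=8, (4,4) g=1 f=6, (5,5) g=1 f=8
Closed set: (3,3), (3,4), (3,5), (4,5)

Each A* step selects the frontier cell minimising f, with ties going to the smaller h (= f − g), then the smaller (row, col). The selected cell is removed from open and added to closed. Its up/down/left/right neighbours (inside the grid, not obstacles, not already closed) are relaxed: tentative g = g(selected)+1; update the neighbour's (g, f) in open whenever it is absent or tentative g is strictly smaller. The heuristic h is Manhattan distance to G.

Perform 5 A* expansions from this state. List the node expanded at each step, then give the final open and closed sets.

order=[(3,2) → (4,4) → (4,3) → (4,2) → (4,1)]; open=[(2,2) g=5 f=8, (2,3) g=4 f=8, (2,4) g=3 f=8, (2,5) g=2 f=8, (3,6) g=2 f=8, (5,1) g=5 f=8, (5,3) g=3 f=8, (5,5) g=1 f=8]; closed=[(3,2), (3,3), (3,4), (3,5), (4,1), (4,2), (4,3), (4,4), (4,5)]

step 1: expand (3,2) (f=6, h=2) → closed; open now [(2,2) g=5 f=8, (2,3) g=4 f=8, (2,4) g=3 f=8, (2,5) g=2 f=8, (3,6) g=2 f=8, (4,2) g=5 f=8, (4,3) g=4 f=8, (4,4) g=1 f=6, (5,5) g=1 f=8]
step 2: expand (4,4) (f=6, h=5) → closed; open now [(2,2) g=5 f=8, (2,3) g=4 f=8, (2,4) g=3 f=8, (2,5) g=2 f=8, (3,6) g=2 f=8, (4,2) g=5 f=8, (4,3) g=2 f=6, (5,5) g=1 f=8]
step 3: expand (4,3) (f=6, h=4) → closed; open now [(2,2) g=5 f=8, (2,3) g=4 f=8, (2,4) g=3 f=8, (2,5) g=2 f=8, (3,6) g=2 f=8, (4,2) g=3 f=6, (5,3) g=3 f=8, (5,5) g=1 f=8]
step 4: expand (4,2) (f=6, h=3) → closed; open now [(2,2) g=5 f=8, (2,3) g=4 f=8, (2,4) g=3 f=8, (2,5) g=2 f=8, (3,6) g=2 f=8, (4,1) g=4 f=6, (5,3) g=3 f=8, (5,5) g=1 f=8]
step 5: expand (4,1) (f=6, h=2) → closed; open now [(2,2) g=5 f=8, (2,3) g=4 f=8, (2,4) g=3 f=8, (2,5) g=2 f=8, (3,6) g=2 f=8, (5,1) g=5 f=8, (5,3) g=3 f=8, (5,5) g=1 f=8]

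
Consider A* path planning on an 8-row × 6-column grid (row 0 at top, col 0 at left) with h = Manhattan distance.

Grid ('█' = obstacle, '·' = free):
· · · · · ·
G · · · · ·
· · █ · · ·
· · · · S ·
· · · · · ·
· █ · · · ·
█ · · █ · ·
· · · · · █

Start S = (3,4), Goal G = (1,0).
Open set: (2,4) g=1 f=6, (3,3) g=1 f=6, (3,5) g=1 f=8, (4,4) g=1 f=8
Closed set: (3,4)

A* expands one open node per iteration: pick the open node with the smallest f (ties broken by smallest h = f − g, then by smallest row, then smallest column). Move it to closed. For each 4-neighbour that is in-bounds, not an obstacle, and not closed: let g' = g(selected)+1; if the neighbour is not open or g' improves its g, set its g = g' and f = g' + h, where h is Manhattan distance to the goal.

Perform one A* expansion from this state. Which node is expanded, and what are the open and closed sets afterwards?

expanded=(2,4); open=[(1,4) g=2 f=6, (2,3) g=2 f=6, (2,5) g=2 f=8, (3,3) g=1 f=6, (3,5) g=1 f=8, (4,4) g=1 f=8]; closed=[(2,4), (3,4)]

step 1: expand (2,4) (f=6, h=5) → closed; open now [(1,4) g=2 f=6, (2,3) g=2 f=6, (2,5) g=2 f=8, (3,3) g=1 f=6, (3,5) g=1 f=8, (4,4) g=1 f=8]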